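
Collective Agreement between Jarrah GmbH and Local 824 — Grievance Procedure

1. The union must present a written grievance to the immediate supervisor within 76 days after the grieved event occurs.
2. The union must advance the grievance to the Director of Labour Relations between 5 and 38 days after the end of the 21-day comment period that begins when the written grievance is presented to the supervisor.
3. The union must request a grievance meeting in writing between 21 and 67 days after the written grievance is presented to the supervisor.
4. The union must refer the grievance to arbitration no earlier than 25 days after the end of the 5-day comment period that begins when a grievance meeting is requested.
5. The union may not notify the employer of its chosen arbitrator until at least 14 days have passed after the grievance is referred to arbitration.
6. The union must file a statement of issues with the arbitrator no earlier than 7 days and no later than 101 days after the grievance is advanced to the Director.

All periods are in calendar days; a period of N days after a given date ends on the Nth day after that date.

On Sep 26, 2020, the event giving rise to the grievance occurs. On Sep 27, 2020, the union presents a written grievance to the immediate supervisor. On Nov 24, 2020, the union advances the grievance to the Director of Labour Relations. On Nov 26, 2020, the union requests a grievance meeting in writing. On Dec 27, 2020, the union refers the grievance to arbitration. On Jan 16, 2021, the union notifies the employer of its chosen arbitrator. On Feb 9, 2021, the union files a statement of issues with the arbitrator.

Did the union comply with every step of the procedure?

Yes

Step 1 — counting 76 days from Sep 26, 2020 (when the grieved event occurs) gives a deadline of Dec 11, 2020; completed Sep 27, 2020, before the deadline.
Step 2 — 5 and 38 days from Oct 18, 2020 (end of the 21-day comment period, which began when the written grievance is presented to the supervisor on Sep 27, 2020) are Oct 23, 2020 and Nov 25, 2020 respectively; Nov 24, 2020 falls inside that range.
Step 3 — 21 and 67 days from Sep 27, 2020 (when the written grievance is presented to the supervisor) are Oct 18, 2020 and Dec 3, 2020 respectively; done Nov 26, 2020 — within the window.
Step 4 — must wait 25 days from Dec 1, 2020 (end of the 5-day comment period, which began when a grievance meeting is requested on Nov 26, 2020), so not before Dec 26, 2020; Dec 27, 2020 is on or after that date.
Step 5 — must wait 14 days from Dec 27, 2020 (when the grievance is referred to arbitration), so not before Jan 10, 2021; done Jan 16, 2021, after the minimum wait.
Step 6 — 7 and 101 days from Nov 24, 2020 (when the grievance is advanced to the Director) are Dec 1, 2020 and Mar 5, 2021 respectively; done Feb 9, 2021, which is between those dates.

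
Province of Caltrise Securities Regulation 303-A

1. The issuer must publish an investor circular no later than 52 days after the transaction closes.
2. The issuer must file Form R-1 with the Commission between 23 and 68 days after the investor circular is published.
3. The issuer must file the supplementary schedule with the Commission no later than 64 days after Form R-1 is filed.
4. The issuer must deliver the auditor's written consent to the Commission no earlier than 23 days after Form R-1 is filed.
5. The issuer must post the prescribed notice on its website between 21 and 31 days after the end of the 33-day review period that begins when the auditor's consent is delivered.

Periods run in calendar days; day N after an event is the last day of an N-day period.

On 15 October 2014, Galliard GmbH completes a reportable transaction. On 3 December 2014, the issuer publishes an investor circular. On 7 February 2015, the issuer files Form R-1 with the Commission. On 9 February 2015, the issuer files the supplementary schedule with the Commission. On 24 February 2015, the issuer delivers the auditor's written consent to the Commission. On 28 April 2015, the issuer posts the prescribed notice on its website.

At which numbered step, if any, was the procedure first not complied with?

Step 1: 52 days after 15 October 2014 (when the transaction closes) is 6 December 2014; done 3 December 2014 — timely.
Step 2: the window is 23–68 days after 3 December 2014 (when the investor circular is published), so 26 December 2014 through 9 February 2015; 7 February 2015 falls inside that range.
Step 3: 64 days after 7 February 2015 (when Form R-1 is filed) is 12 April 2015; completed 9 February 2015, before the deadline.
Step 4: the earliest permitted date is 23 days after 7 February 2015 (when Form R-1 is filed), i.e. 2 March 2015; done 24 February 2015 — 6 days too early.

Step 4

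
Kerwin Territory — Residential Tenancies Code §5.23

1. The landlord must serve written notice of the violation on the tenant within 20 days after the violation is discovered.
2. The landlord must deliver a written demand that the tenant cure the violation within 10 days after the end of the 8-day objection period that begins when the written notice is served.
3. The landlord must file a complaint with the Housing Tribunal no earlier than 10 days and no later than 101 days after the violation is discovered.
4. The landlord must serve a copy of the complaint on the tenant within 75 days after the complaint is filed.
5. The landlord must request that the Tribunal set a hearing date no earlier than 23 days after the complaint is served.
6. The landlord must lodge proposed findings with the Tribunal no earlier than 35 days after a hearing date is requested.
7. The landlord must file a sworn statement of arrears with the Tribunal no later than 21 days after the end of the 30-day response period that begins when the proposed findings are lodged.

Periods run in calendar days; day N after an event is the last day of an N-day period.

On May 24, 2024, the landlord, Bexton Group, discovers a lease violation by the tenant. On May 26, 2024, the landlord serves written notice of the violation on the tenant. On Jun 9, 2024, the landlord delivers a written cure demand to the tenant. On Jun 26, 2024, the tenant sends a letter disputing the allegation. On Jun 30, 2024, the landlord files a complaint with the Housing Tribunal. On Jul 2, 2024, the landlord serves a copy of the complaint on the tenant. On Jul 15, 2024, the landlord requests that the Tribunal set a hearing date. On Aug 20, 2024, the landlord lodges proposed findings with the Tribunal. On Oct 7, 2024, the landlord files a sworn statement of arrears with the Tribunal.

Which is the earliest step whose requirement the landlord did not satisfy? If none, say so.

Step 1 — counting 20 days from May 24, 2024 (when the violation is discovered) gives a deadline of Jun 13, 2024; completed May 26, 2024, before the deadline.
Step 2 — counting 10 days from Jun 3, 2024 (end of the 8-day objection period, which began when the written notice is served on May 26, 2024) gives a deadline of Jun 13, 2024; done Jun 9, 2024 — timely.
Step 3 — 10 and 101 days from May 24, 2024 (when the violation is discovered) are Jun 3, 2024 and Sep 2, 2024 respectively; Jun 30, 2024 falls inside that range.
Step 4 — counting 75 days from Jun 30, 2024 (when the complaint is filed) gives a deadline of Sep 13, 2024; Jul 2, 2024 is within that limit.
Step 5 — must wait 23 days from Jul 2, 2024 (when the complaint is served), so not before Jul 25, 2024; Jul 15, 2024 is 10 days before the earliest permitted date.

Step 5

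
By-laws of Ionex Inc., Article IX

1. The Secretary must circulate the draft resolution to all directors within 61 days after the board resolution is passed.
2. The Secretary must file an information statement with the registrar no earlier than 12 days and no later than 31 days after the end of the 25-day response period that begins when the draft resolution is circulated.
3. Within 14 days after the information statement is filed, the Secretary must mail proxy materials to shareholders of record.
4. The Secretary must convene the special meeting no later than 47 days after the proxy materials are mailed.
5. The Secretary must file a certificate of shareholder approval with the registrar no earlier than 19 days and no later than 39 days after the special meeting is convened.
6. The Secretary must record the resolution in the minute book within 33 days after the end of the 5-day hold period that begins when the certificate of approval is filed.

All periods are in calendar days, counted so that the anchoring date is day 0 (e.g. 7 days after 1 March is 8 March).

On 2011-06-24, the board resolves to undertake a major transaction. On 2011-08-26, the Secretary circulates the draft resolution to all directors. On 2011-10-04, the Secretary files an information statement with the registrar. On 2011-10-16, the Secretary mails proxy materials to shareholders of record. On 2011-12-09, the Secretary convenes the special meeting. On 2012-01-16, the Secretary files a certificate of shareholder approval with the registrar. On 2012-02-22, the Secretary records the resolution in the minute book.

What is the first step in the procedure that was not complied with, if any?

Step 1

(1) due by 2011-06-24 + 61 days = 2011-08-24; 2011-08-26 misses that deadline by 2 days.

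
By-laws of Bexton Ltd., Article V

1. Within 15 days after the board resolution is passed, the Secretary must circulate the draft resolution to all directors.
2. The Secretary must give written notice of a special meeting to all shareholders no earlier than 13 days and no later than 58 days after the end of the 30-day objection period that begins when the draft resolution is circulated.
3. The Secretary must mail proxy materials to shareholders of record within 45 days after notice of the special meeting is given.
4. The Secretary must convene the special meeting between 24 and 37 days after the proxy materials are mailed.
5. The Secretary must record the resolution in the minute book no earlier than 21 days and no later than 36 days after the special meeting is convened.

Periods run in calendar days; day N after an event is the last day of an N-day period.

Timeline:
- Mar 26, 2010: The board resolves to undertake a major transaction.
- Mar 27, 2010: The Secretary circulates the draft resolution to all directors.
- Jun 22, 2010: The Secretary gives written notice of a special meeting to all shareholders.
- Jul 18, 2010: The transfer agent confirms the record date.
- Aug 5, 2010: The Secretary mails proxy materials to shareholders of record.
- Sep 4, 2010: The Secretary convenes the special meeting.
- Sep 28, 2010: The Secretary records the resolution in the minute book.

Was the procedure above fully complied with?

Yes

Step 1: 15 days after Mar 26, 2010 (when the board resolution is passed) is Apr 10, 2010; Mar 27, 2010 is within that limit.
Step 2: the window is 13–58 days after Apr 26, 2010 (end of the 30-day objection period, which began when the draft resolution is circulated on Mar 27, 2010), so May 9, 2010 through Jun 23, 2010; Jun 22, 2010 falls inside that range.
Step 3: 45 days after Jun 22, 2010 (when notice of the special meeting is given) is Aug 6, 2010; completed Aug 5, 2010, before the deadline.
Step 4: the window is 24–37 days after Aug 5, 2010 (when the proxy materials are mailed), so Aug 29, 2010 through Sep 11, 2010; Sep 4, 2010 falls inside that range.
Step 5: the window is 21–36 days after Sep 4, 2010 (when the special meeting is convened), so Sep 25, 2010 through Oct 10, 2010; done Sep 28, 2010 — within the window.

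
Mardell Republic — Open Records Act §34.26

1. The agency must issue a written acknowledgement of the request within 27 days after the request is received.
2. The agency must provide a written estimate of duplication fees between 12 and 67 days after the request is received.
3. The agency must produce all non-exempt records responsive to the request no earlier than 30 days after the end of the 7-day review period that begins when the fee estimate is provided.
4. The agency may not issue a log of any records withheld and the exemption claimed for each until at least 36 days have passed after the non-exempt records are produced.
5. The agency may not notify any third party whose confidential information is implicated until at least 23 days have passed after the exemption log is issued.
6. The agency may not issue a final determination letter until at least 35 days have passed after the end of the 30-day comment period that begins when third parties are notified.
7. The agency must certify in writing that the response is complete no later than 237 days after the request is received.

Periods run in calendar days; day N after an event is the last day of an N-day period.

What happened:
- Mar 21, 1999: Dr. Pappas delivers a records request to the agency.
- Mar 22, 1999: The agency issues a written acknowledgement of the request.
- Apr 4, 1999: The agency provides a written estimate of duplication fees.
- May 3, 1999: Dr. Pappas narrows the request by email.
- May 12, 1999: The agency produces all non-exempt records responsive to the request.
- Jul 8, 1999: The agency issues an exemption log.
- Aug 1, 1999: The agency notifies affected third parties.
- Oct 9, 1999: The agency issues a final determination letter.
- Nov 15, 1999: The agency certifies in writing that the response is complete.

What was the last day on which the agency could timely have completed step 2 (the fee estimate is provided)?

May 27, 1999

Step 2 runs from Mar 21, 1999, when the request is received. The window is 12–67 days after Mar 21, 1999; it closes on May 27, 1999.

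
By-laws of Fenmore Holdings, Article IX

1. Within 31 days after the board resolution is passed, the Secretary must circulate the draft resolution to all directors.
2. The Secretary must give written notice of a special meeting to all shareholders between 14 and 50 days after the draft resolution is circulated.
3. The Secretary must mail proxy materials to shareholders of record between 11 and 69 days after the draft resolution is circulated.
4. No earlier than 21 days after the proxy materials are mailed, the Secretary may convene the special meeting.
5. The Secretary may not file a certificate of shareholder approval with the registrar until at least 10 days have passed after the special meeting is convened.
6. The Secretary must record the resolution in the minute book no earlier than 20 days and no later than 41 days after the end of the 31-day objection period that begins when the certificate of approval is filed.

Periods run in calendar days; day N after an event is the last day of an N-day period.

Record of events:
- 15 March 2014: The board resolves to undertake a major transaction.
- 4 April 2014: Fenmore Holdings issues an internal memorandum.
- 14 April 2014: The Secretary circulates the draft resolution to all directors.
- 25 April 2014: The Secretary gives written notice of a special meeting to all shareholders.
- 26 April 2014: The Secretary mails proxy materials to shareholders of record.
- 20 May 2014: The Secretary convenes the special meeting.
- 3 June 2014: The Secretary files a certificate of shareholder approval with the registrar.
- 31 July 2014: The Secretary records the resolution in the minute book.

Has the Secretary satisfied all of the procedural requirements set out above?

No

(1) due by 15 March 2014 + 31 days = 15 April 2014; completed 14 April 2014, before the deadline.
(2) the permitted window runs from 14 April 2014 + 14 = 28 April 2014 to 14 April 2014 + 50 = 3 June 2014; done 25 April 2014 — 3 days before the window opened.
Later steps need not be reached.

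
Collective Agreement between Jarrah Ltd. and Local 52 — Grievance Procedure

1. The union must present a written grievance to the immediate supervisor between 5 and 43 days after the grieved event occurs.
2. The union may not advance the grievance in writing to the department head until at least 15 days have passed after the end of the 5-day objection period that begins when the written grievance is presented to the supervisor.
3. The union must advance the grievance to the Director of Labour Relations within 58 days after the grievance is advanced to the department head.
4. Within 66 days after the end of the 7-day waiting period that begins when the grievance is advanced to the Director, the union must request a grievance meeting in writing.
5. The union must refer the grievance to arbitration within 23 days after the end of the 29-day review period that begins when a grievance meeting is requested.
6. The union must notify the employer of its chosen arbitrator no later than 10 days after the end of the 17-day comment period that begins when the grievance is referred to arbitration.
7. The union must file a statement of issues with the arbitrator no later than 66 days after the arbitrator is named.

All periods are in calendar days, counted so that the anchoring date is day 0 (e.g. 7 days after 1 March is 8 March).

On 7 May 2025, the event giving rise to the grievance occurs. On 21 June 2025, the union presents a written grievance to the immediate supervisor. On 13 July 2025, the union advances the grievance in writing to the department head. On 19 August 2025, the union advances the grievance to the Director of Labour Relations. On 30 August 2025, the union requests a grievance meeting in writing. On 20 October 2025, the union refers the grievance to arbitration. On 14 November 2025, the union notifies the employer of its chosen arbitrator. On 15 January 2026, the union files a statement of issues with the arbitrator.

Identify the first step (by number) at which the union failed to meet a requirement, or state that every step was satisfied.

Step 1

Step 1 — 5 and 43 days from 7 May 2025 (when the grieved event occurs) are 12 May 2025 and 19 June 2025 respectively; done 21 June 2025 — 2 days after the window closed.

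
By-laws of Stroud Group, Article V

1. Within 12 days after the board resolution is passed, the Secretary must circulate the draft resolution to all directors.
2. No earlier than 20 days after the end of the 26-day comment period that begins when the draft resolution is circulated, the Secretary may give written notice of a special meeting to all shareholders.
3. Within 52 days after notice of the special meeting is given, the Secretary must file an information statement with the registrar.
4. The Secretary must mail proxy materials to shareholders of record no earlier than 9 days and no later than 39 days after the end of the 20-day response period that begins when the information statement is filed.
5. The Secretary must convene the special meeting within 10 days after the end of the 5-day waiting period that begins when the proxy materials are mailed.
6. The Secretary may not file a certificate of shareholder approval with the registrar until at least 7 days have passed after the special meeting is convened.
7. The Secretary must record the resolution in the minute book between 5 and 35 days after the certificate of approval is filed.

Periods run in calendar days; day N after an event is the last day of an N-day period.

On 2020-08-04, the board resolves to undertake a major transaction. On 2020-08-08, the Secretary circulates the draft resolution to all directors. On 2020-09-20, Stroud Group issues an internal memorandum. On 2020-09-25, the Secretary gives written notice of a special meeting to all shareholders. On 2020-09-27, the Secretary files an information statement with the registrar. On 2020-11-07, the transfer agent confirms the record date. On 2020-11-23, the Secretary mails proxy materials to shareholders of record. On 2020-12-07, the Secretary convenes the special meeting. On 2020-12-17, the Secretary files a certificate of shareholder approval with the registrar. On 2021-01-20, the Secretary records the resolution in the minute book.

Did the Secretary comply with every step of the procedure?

Yes

Step 1 — counting 12 days from 2020-08-04 (when the board resolution is passed) gives a deadline of 2020-08-16; done 2020-08-08 — timely.
Step 2 — must wait 20 days from 2020-09-03 (end of the 26-day comment period, which began when the draft resolution is circulated on 2020-08-08), so not before 2020-09-23; 2020-09-25 is on or after that date.
Step 3 — counting 52 days from 2020-09-25 (when notice of the special meeting is given) gives a deadline of 2020-11-16; completed 2020-09-27, before the deadline.
Step 4 — 9 and 39 days from 2020-10-17 (end of the 20-day response period, which began when the information statement is filed on 2020-09-27) are 2020-10-26 and 2020-11-25 respectively; 2020-11-23 falls inside that range.
Step 5 — counting 10 days from 2020-11-28 (end of the 5-day waiting period, which began when the proxy materials are mailed on 2020-11-23) gives a deadline of 2020-12-08; completed 2020-12-07, before the deadline.
Step 6 — must wait 7 days from 2020-12-07 (when the special meeting is convened), so not before 2020-12-14; done 2020-12-17, after the minimum wait.
Step 7 — 5 and 35 days from 2020-12-17 (when the certificate of approval is filed) are 2020-12-22 and 2021-01-21 respectively; done 2021-01-20 — within the window.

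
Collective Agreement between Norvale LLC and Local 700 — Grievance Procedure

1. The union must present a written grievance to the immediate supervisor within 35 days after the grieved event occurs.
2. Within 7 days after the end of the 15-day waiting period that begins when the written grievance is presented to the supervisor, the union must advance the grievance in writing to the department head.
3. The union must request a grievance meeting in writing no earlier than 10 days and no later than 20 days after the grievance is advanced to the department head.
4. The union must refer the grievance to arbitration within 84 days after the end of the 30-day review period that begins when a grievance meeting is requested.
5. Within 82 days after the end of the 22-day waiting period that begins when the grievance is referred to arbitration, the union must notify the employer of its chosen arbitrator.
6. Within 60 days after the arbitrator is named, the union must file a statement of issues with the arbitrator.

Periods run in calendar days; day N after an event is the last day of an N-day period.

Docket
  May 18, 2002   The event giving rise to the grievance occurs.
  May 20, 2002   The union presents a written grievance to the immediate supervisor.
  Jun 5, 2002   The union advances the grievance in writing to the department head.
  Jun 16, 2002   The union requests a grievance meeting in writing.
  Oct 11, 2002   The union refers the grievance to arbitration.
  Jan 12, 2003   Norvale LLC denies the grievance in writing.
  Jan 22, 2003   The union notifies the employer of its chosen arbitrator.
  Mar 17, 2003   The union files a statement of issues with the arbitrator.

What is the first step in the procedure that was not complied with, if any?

(1) due by May 18, 2002 + 35 days = Jun 22, 2002; done May 20, 2002 — timely.
(2) due by Jun 4, 2002 + 7 days = Jun 11, 2002; Jun 5, 2002 is within that limit.
(3) the permitted window runs from Jun 5, 2002 + 10 = Jun 15, 2002 to Jun 5, 2002 + 20 = Jun 25, 2002; done Jun 16, 2002, which is between those dates.
(4) due by Jul 16, 2002 + 84 days = Oct 8, 2002; Oct 11, 2002 misses that deadline by 3 days.
The analysis stops there.

Step 4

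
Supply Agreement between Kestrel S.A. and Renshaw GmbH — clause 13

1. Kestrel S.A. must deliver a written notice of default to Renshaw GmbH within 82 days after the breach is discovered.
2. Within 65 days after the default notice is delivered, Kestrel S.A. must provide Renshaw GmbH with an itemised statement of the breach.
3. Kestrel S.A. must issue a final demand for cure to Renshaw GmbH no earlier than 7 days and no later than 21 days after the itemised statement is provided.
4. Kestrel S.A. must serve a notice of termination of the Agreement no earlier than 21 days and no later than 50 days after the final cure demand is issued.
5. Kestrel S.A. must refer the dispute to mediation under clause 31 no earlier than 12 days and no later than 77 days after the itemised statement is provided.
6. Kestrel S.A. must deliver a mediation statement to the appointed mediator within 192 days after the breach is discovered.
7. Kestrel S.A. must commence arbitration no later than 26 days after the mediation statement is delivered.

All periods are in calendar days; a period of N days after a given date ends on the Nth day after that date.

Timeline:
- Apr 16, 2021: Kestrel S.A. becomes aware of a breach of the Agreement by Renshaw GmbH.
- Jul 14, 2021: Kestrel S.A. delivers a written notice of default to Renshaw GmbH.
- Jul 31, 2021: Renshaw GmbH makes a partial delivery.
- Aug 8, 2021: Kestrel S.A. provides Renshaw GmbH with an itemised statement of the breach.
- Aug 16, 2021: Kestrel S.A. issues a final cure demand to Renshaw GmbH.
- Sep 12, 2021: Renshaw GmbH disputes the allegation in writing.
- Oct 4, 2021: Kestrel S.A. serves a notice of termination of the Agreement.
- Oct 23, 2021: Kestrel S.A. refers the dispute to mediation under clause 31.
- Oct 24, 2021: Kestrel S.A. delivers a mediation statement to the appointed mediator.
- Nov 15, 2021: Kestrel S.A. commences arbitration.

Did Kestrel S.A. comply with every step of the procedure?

Step 1 — counting 82 days from Apr 16, 2021 (when the breach is discovered) gives a deadline of Jul 7, 2021; done Jul 14, 2021 — 7 days late.

No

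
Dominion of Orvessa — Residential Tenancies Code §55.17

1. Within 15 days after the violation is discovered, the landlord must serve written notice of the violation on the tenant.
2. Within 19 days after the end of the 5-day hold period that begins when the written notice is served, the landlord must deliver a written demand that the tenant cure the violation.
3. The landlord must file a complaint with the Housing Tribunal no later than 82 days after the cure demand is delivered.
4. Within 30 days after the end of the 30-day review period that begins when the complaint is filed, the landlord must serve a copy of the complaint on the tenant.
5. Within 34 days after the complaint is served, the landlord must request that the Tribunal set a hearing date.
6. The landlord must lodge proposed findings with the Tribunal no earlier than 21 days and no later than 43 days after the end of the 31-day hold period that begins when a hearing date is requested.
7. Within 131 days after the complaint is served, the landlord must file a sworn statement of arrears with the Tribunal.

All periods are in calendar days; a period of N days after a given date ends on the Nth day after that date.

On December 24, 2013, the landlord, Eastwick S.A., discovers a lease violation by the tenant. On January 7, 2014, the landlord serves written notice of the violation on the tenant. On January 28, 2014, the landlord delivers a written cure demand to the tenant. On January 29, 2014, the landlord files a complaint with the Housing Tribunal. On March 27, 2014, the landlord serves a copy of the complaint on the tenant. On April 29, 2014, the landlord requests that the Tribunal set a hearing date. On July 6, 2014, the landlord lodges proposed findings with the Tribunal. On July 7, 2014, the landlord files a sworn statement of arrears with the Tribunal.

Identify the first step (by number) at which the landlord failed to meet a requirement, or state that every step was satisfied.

Step 1: 15 days after December 24, 2013 (when the violation is discovered) is January 8, 2014; done January 7, 2014 — timely.
Step 2: 19 days after January 12, 2014 (end of the 5-day hold period, which began when the written notice is served on January 7, 2014) is January 31, 2014; completed January 28, 2014, before the deadline.
Step 3: 82 days after January 28, 2014 (when the cure demand is delivered) is April 20, 2014; completed January 29, 2014, before the deadline.
Step 4: 30 days after February 28, 2014 (end of the 30-day review period, which began when the complaint is filed on January 29, 2014) is March 30, 2014; done March 27, 2014 — timely.
Step 5: 34 days after March 27, 2014 (when the complaint is served) is April 30, 2014; completed April 29, 2014, before the deadline.
Step 6: the window is 21–43 days after May 30, 2014 (end of the 31-day hold period, which began when a hearing date is requested on April 29, 2014), so June 20, 2014 through July 12, 2014; done July 6, 2014 — within the window.
Step 7: 131 days after March 27, 2014 (when the complaint is served) is August 5, 2014; July 7, 2014 is within that limit.

None — every step was satisfied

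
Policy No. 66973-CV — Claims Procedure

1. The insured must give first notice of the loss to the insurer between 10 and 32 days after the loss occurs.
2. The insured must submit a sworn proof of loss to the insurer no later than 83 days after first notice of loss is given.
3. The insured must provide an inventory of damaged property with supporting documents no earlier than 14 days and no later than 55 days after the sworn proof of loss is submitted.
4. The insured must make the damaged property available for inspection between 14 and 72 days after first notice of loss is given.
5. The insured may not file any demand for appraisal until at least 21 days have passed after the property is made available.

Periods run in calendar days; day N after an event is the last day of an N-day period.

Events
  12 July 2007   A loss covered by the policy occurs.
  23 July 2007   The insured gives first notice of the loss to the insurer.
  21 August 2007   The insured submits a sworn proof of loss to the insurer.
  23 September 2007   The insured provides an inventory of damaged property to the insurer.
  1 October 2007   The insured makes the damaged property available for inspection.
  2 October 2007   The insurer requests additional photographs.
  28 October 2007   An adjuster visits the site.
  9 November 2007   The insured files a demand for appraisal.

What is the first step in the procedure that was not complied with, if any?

Step 1 — 10 and 32 days from 12 July 2007 (when the loss occurs) are 22 July 2007 and 13 August 2007 respectively; 23 July 2007 falls inside that range.
Step 2 — counting 83 days from 23 July 2007 (when first notice of loss is given) gives a deadline of 14 October 2007; 21 August 2007 is within that limit.
Step 3 — 14 and 55 days from 21 August 2007 (when the sworn proof of loss is submitted) are 4 September 2007 and 15 October 2007 respectively; 23 September 2007 falls inside that range.
Step 4 — 14 and 72 days from 23 July 2007 (when first notice of loss is given) are 6 August 2007 and 3 October 2007 respectively; 1 October 2007 falls inside that range.
Step 5 — must wait 21 days from 1 October 2007 (when the property is made available), so not before 22 October 2007; done 9 November 2007 — permitted.

None — every step was satisfied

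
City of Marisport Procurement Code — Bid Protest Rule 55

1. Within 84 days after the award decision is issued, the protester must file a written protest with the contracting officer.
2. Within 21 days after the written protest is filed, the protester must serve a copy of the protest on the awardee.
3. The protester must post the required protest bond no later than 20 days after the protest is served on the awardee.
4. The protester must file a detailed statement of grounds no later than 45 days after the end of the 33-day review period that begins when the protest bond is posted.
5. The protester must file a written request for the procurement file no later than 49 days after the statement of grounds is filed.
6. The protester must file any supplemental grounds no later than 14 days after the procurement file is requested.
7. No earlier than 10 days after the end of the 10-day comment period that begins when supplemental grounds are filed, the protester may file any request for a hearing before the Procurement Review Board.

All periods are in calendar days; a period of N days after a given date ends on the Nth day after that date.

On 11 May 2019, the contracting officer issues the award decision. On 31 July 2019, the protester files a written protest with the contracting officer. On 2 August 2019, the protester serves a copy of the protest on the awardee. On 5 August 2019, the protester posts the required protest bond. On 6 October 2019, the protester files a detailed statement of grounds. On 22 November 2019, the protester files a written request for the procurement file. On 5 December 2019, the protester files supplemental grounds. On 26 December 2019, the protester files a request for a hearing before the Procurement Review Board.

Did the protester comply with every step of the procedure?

Step 1: 84 days after 11 May 2019 (when the award decision is issued) is 3 August 2019; 31 July 2019 is within that limit.
Step 2: 21 days after 31 July 2019 (when the written protest is filed) is 21 August 2019; completed 2 August 2019, before the deadline.
Step 3: 20 days after 2 August 2019 (when the protest is served on the awardee) is 22 August 2019; done 5 August 2019 — timely.
Step 4: 45 days after 7 September 2019 (end of the 33-day review period, which began when the protest bond is posted on 5 August 2019) is 22 October 2019; done 6 October 2019 — timely.
Step 5: 49 days after 6 October 2019 (when the statement of grounds is filed) is 24 November 2019; done 22 November 2019 — timely.
Step 6: 14 days after 22 November 2019 (when the procurement file is requested) is 6 December 2019; completed 5 December 2019, before the deadline.
Step 7: the earliest permitted date is 10 days after 15 December 2019 (end of the 10-day comment period, which began when supplemental grounds are filed on 5 December 2019), i.e. 25 December 2019; done 26 December 2019 — permitted.

Yes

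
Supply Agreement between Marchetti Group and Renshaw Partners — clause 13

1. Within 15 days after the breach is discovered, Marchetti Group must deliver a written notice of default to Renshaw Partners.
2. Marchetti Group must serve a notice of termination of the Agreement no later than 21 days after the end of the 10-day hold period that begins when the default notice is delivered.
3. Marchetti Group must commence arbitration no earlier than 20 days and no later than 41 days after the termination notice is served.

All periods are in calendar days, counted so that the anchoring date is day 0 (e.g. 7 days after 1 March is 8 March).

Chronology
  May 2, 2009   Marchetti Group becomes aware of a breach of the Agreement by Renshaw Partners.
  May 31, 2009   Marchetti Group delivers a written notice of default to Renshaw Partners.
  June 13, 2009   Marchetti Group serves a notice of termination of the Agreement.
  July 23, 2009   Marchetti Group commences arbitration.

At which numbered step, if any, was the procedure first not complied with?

Step 1

Step 1 — counting 15 days from May 2, 2009 (when the breach is discovered) gives a deadline of May 17, 2009; not done until May 31, 2009, 14 days after the deadline.
That is the first point of non-compliance.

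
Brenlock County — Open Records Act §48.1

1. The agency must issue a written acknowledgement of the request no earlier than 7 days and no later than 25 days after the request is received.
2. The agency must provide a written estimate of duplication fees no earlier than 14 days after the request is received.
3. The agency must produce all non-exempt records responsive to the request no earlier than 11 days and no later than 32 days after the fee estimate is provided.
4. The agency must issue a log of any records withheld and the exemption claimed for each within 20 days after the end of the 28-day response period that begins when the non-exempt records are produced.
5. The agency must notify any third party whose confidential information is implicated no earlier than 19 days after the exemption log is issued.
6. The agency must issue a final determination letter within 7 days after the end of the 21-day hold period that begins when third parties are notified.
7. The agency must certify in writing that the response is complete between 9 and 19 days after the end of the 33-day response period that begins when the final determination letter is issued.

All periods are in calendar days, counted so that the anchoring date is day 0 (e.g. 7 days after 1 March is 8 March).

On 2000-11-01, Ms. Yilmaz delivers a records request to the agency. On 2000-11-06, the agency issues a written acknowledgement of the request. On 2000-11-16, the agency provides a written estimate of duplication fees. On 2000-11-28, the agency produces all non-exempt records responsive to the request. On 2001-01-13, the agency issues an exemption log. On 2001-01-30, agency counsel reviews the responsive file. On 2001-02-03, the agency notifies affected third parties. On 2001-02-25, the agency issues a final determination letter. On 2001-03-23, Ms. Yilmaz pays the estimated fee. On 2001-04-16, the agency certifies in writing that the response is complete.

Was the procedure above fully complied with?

Step 1 — 7 and 25 days from 2000-11-01 (when the request is received) are 2000-11-08 and 2000-11-26 respectively; done 2000-11-06 — 2 days before the window opened.
No need to go further; step 1 was not satisfied.

No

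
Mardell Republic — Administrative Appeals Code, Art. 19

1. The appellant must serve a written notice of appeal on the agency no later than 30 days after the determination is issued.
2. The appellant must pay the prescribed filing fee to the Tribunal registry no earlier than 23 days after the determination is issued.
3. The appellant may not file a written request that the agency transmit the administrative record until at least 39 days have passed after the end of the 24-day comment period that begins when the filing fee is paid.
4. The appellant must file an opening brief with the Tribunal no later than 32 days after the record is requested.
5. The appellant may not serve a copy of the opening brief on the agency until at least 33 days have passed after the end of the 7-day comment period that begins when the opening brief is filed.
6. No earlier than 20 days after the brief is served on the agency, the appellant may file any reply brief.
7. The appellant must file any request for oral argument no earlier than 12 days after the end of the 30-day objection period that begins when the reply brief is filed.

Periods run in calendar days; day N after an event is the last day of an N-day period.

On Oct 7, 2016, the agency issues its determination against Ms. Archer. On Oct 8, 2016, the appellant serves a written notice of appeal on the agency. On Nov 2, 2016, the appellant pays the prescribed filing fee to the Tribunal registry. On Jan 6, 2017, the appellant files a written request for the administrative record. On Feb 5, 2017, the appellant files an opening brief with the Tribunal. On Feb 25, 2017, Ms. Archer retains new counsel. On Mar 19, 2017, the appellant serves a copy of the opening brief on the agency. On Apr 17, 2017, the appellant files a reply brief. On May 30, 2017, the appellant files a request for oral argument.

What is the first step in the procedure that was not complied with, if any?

Step 1 — counting 30 days from Oct 7, 2016 (when the determination is issued) gives a deadline of Nov 6, 2016; completed Oct 8, 2016, before the deadline.
Step 2 — must wait 23 days from Oct 7, 2016 (when the determination is issued), so not before Oct 30, 2016; done Nov 2, 2016 — permitted.
Step 3 — must wait 39 days from Nov 26, 2016 (end of the 24-day comment period, which began when the filing fee is paid on Nov 2, 2016), so not before Jan 4, 2017; done Jan 6, 2017, after the minimum wait.
Step 4 — counting 32 days from Jan 6, 2017 (when the record is requested) gives a deadline of Feb 7, 2017; done Feb 5, 2017 — timely.
Step 5 — must wait 33 days from Feb 12, 2017 (end of the 7-day comment period, which began when the opening brief is filed on Feb 5, 2017), so not before Mar 17, 2017; done Mar 19, 2017 — permitted.
Step 6 — must wait 20 days from Mar 19, 2017 (when the brief is served on the agency), so not before Apr 8, 2017; done Apr 17, 2017, after the minimum wait.
Step 7 — must wait 12 days from May 17, 2017 (end of the 30-day objection period, which began when the reply brief is filed on Apr 17, 2017), so not before May 29, 2017; done May 30, 2017 — permitted.

None — every step was satisfied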